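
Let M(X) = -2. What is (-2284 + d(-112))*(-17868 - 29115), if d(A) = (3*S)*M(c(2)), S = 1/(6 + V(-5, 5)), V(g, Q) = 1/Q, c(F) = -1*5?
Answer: 3327993822/31 ≈ 1.0735e+8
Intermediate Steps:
c(F) = -5
S = 5/31 (S = 1/(6 + 1/5) = 1/(31/5) = 5/31 ≈ 0.16129)
d(A) = -30/31 (d(A) = (3*(5/31))*(-2) = (15/31)*(-2) = -30/31)
(-2284 + d(-112))*(-17868 - 29115) = (-2284 - 30/31)*(-17868 - 29115) = -70834/31*(-46983) = 3327993822/31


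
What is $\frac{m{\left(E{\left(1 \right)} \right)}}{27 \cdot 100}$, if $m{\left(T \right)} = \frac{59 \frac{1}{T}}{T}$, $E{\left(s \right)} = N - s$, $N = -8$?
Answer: $\frac{59}{218700} \approx 0.00026978$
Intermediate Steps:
$E{\left(s \right)} = -8 - s$
$m{\left(T \right)} = \frac{59}{T^{2}}$
$\frac{m{\left(E{\left(1 \right)} \right)}}{27 \cdot 100} = \frac{59 \frac{1}{\left(-8 - 1\right)^{2}}}{27 \cdot 100} = \frac{59 \frac{1}{\left(-8 - 1\right)^{2}}}{2700} = \frac{59}{81} \cdot \frac{1}{2700} = \frac{59}{218700}$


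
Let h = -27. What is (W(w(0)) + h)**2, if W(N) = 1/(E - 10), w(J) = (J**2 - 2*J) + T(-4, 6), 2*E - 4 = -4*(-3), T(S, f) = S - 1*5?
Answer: 3025/4 ≈ 756.25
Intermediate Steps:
T(S, f) = -5 + S (T(S, f) = S - 5 = -5 + S)
E = 8 (E = 2 + (-4*(-3))/2 = 2 + (1/2)*12 = 2 + 6 = 8)
w(J) = -9 + J**2 - 2*J (w(J) = (J**2 - 2*J) + (-5 - 4) = (J**2 - 2*J) - 9 = -9 + J**2 - 2*J)
W(N) = -1/2 (W(N) = 1/(8 - 10) = 1/(-2) = -1/2)
(W(w(0)) + h)**2 = (-1/2 - 27)**2 = (-55/2)**2 = 3025/4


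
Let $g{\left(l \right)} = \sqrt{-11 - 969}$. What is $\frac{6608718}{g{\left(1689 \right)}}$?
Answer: $- \frac{3304359 i \sqrt{5}}{35} \approx - 2.1111 \cdot 10^{5} i$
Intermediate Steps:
$g{\left(l \right)} = 14 i \sqrt{5}$ ($g{\left(l \right)} = \sqrt{-980} = 14 i \sqrt{5}$)
$\frac{6608718}{g{\left(1689 \right)}} = \frac{6608718}{14 i \sqrt{5}} = 6608718 \left(- \frac{i \sqrt{5}}{70}\right) = - \frac{3304359 i \sqrt{5}}{35}$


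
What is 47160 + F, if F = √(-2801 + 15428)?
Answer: 47160 + 3*√1403 ≈ 47272.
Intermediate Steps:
F = 3*√1403 (F = √12627 = 3*√1403 ≈ 112.37)
47160 + F = 47160 + 3*√1403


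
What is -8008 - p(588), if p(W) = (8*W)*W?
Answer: -2773960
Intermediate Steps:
p(W) = 8*W²
-8008 - p(588) = -8008 - 8*588² = -8008 - 8*345744 = -8008 - 1*2765952 = -8008 - 2765952 = -2773960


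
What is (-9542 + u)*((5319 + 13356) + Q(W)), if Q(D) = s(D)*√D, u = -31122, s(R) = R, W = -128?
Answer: -759400200 + 41639936*I*√2 ≈ -7.594e+8 + 5.8888e+7*I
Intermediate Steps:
Q(D) = D^(3/2) (Q(D) = D*√D = D^(3/2))
(-9542 + u)*((5319 + 13356) + Q(W)) = (-9542 - 31122)*((5319 + 13356) + (-128)^(3/2)) = -40664*(18675 - 1024*I*√2) = -759400200 + 41639936*I*√2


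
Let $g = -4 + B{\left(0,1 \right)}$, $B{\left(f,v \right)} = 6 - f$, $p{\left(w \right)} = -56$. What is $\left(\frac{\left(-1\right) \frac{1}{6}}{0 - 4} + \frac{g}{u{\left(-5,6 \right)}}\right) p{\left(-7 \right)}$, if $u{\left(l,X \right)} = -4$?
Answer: $\frac{77}{3} \approx 25.667$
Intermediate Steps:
$g = 2$ ($g = -4 + \left(6 - 0\right) = -4 + \left(6 + 0\right) = -4 + 6 = 2$)
$\left(\frac{\left(-1\right) \frac{1}{6}}{0 - 4} + \frac{g}{u{\left(-5,6 \right)}}\right) p{\left(-7 \right)} = \left(\frac{\left(-1\right) \frac{1}{6}}{0 - 4} + \frac{2}{-4}\right) \left(-56\right) = \left(\frac{\left(-1\right) \frac{1}{6}}{0 - 4} + 2 \left(- \frac{1}{4}\right)\right) \left(-56\right) = \left(- \frac{1}{6 \left(-4\right)} - \frac{1}{2}\right) \left(-56\right) = \left(\left(- \frac{1}{6}\right) \left(- \frac{1}{4}\right) - \frac{1}{2}\right) \left(-56\right) = \left(\frac{1}{24} - \frac{1}{2}\right) \left(-56\right) = \left(- \frac{11}{24}\right) \left(-56\right) = \frac{77}{3}$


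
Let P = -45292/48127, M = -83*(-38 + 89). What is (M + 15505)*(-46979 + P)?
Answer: -25486032861000/48127 ≈ -5.2956e+8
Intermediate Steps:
M = -4233 (M = -83*51 = -4233)
P = -45292/48127 (P = -45292*1/48127 = -45292/48127 ≈ -0.94109)
(M + 15505)*(-46979 + P) = (-4233 + 15505)*(-46979 - 45292/48127) = 11272*(-2261003625/48127) = -25486032861000/48127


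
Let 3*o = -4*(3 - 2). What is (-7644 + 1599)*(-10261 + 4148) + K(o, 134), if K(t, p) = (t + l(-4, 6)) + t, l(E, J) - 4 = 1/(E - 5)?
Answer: 332577776/9 ≈ 3.6953e+7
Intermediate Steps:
l(E, J) = 4 + 1/(-5 + E) (l(E, J) = 4 + 1/(E - 5) = 4 + 1/(-5 + E))
o = -4/3 (o = (-4*(3 - 2))/3 = (-4*1)/3 = (⅓)*(-4) = -4/3 ≈ -1.3333)
K(t, p) = 35/9 + 2*t (K(t, p) = (t + (-19 + 4*(-4))/(-5 - 4)) + t = (t + (-19 - 16)/(-9)) + t = (t - ⅑*(-35)) + t = (t + 35/9) + t = (35/9 + t) + t = 35/9 + 2*t)
(-7644 + 1599)*(-10261 + 4148) + K(o, 134) = (-7644 + 1599)*(-10261 + 4148) + (35/9 + 2*(-4/3)) = -6045*(-6113) + (35/9 - 8/3) = 36953085 + 11/9 = 332577776/9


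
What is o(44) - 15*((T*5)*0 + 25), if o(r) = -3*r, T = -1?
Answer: -507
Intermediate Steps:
o(44) - 15*((T*5)*0 + 25) = -3*44 - 15*(-1*5*0 + 25) = -132 - 15*(-5*0 + 25) = -132 - 15*(0 + 25) = -132 - 15*25 = -132 - 1*375 = -132 - 375 = -507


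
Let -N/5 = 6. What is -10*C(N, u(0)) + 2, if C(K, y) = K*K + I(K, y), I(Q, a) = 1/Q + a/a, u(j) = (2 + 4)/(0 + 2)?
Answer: -27023/3 ≈ -9007.7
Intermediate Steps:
N = -30 (N = -5*6 = -30)
u(j) = 3 (u(j) = 6/2 = 6*(½) = 3)
I(Q, a) = 1 + 1/Q (I(Q, a) = 1/Q + 1 = 1 + 1/Q)
C(K, y) = K² + (1 + K)/K (C(K, y) = K*K + (1 + K)/K = K² + (1 + K)/K)
-10*C(N, u(0)) + 2 = -10*(1 - 30 + (-30)³)/(-30) + 2 = -(-1)*(1 - 30 - 27000)/3 + 2 = -(-1)*(-27029)/3 + 2 = -10*27029/30 + 2 = -27029/3 + 2 = -27023/3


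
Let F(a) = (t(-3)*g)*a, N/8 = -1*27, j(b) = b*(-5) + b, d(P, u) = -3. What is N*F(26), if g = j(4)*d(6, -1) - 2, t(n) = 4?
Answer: -1033344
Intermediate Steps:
j(b) = -4*b (j(b) = -5*b + b = -4*b)
g = 46 (g = -4*4*(-3) - 2 = -16*(-3) - 2 = 48 - 2 = 46)
N = -216 (N = 8*(-1*27) = 8*(-27) = -216)
F(a) = 184*a (F(a) = (4*46)*a = 184*a)
N*F(26) = -39744*26 = -216*4784 = -1033344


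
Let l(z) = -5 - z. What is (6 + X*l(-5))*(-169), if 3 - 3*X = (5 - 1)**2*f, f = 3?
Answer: -1014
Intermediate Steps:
X = -15 (X = 1 - (5 - 1)**2*3/3 = 1 - 4**2*3/3 = 1 - 16*3/3 = 1 - 1/3*48 = 1 - 16 = -15)
(6 + X*l(-5))*(-169) = (6 - 15*(-5 - 1*(-5)))*(-169) = (6 - 15*(-5 + 5))*(-169) = (6 - 15*0)*(-169) = (6 + 0)*(-169) = 6*(-169) = -1014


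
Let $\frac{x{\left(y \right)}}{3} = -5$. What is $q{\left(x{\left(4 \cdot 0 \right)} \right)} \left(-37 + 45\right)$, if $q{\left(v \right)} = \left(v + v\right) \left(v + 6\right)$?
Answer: $2160$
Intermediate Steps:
$x{\left(y \right)} = -15$ ($x{\left(y \right)} = 3 \left(-5\right) = -15$)
$q{\left(v \right)} = 2 v \left(6 + v\right)$
$q{\left(x{\left(4 \cdot 0 \right)} \right)} \left(-37 + 45\right) = 2 \left(-15\right) \left(6 - 15\right) \left(-37 + 45\right) = 2 \left(-15\right) \left(-9\right) 8 = 270 \cdot 8 = 2160$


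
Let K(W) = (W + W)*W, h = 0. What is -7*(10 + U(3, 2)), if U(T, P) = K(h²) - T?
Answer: -49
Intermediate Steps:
K(W) = 2*W² (K(W) = (2*W)*W = 2*W²)
U(T, P) = -T (U(T, P) = 2*(0²)² - T = 2*0² - T = 2*0 - T = 0 - T = -T)
-7*(10 + U(3, 2)) = -7*(10 - 1*3) = -7*(10 - 3) = -7*7 = -49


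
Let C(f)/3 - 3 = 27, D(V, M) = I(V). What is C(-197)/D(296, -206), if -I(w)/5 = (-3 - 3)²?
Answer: -½ ≈ -0.50000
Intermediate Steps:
I(w) = -180 (I(w) = -5*(-3 - 3)² = -5*(-6)² = -5*36 = -180)
D(V, M) = -180
C(f) = 90 (C(f) = 9 + 3*27 = 9 + 81 = 90)
C(-197)/D(296, -206) = 90/(-180) = 90*(-1/180) = -½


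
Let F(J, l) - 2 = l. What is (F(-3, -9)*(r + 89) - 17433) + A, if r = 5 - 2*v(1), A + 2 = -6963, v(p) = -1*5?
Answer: -25126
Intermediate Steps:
v(p) = -5
F(J, l) = 2 + l
A = -6965 (A = -2 - 6963 = -6965)
r = 15 (r = 5 - 2*(-5) = 5 + 10 = 15)
(F(-3, -9)*(r + 89) - 17433) + A = ((2 - 9)*(15 + 89) - 17433) - 6965 = (-7*104 - 17433) - 6965 = (-728 - 17433) - 6965 = -18161 - 6965 = -25126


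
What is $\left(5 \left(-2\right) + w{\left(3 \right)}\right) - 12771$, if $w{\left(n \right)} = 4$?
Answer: $-12777$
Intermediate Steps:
$\left(5 \left(-2\right) + w{\left(3 \right)}\right) - 12771 = \left(5 \left(-2\right) + 4\right) - 12771 = \left(-10 + 4\right) - 12771 = -6 - 12771 = -12777$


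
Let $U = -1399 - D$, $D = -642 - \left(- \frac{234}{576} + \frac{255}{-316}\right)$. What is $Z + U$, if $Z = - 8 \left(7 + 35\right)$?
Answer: $- \frac{2766171}{2528} \approx -1094.2$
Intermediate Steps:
$Z = -336$ ($Z = \left(-8\right) 42 = -336$)
$D = - \frac{1619909}{2528}$ ($D = -642 - \left(\left(-234\right) \frac{1}{576} + 255 \left(- \frac{1}{316}\right)\right) = -642 - \left(- \frac{13}{32} - \frac{255}{316}\right) = -642 - - \frac{3067}{2528} = -642 + \frac{3067}{2528} = - \frac{1619909}{2528} \approx -640.79$)
$U = - \frac{1916763}{2528}$ ($U = -1399 - - \frac{1619909}{2528} = -1399 + \frac{1619909}{2528} = - \frac{1916763}{2528} \approx -758.21$)
$Z + U = -336 - \frac{1916763}{2528} = - \frac{2766171}{2528}$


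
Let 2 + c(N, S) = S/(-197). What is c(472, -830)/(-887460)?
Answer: -109/43707405 ≈ -2.4939e-6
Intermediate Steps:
c(N, S) = -2 - S/197 (c(N, S) = -2 + S/(-197) = -2 + S*(-1/197) = -2 - S/197)
c(472, -830)/(-887460) = (-2 - 1/197*(-830))/(-887460) = (-2 + 830/197)*(-1/887460) = (436/197)*(-1/887460) = -109/43707405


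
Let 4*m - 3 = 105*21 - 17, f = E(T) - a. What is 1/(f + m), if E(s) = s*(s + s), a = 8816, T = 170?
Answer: 4/198127 ≈ 2.0189e-5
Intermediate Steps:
E(s) = 2*s² (E(s) = s*(2*s) = 2*s²)
f = 48984 (f = 2*170² - 1*8816 = 2*28900 - 8816 = 57800 - 8816 = 48984)
m = 2191/4 (m = ¾ + (105*21 - 17)/4 = ¾ + (2205 - 17)/4 = ¾ + (¼)*2188 = ¾ + 547 = 2191/4 ≈ 547.75)
1/(f + m) = 1/(48984 + 2191/4) = 1/(198127/4) = 4/198127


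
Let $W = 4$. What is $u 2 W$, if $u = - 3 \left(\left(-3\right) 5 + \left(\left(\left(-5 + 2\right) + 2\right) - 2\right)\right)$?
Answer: $432$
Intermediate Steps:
$u = 54$ ($u = - 3 \left(-15 + \left(\left(-3 + 2\right) - 2\right)\right) = - 3 \left(-15 - 3\right) = \left(-3\right) \left(-18\right) = 54$)
$u 2 W = 54 \cdot 2 \cdot 4 = 108 \cdot 4 = 432$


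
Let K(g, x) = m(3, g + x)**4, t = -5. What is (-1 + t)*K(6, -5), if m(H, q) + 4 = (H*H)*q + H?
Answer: -24576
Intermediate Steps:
m(H, q) = -4 + H + q*H**2 (m(H, q) = -4 + ((H*H)*q + H) = -4 + (H**2*q + H) = -4 + (q*H**2 + H) = -4 + (H + q*H**2) = -4 + H + q*H**2)
K(g, x) = (-1 + 9*g + 9*x)**4 (K(g, x) = (-4 + 3 + (g + x)*3**2)**4 = (-4 + 3 + (g + x)*9)**4 = (-4 + 3 + (9*g + 9*x))**4 = (-1 + 9*g + 9*x)**4)
(-1 + t)*K(6, -5) = (-1 - 5)*(-1 + 9*6 + 9*(-5))**4 = -6*(-1 + 54 - 45)**4 = -6*8**4 = -6*4096 = -24576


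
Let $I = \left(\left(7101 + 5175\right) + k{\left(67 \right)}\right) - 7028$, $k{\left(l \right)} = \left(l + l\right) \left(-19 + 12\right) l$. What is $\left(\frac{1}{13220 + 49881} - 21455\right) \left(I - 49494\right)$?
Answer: $\frac{144984571617768}{63101} \approx 2.2977 \cdot 10^{9}$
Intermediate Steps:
$k{\left(l \right)} = - 14 l^{2}$ ($k{\left(l \right)} = 2 l \left(-7\right) l = - 14 l l = - 14 l^{2}$)
$I = -57598$ ($I = \left(\left(7101 + 5175\right) - 14 \cdot 67^{2}\right) - 7028 = \left(12276 - 62846\right) - 7028 = -50570 - 7028 = -57598$)
$\left(\frac{1}{13220 + 49881} - 21455\right) \left(I - 49494\right) = \left(\frac{1}{13220 + 49881} - 21455\right) \left(-57598 - 49494\right) = \left(\frac{1}{63101} - 21455\right) \left(-107092\right) = \left(- \frac{1353831954}{63101}\right) \left(-107092\right) = \frac{144984571617768}{63101}$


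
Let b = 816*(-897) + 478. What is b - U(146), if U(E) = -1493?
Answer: -729981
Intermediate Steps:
b = -731474 (b = -731952 + 478 = -731474)
b - U(146) = -731474 - 1*(-1493) = -731474 + 1493 = -729981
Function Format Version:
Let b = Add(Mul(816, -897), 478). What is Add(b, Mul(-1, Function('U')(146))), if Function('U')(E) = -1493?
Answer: -729981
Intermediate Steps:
b = -731474 (b = Add(-731952, 478) = -731474)
Add(b, Mul(-1, Function('U')(146))) = Add(-731474, Mul(-1, -1493)) = Add(-731474, 1493) = -729981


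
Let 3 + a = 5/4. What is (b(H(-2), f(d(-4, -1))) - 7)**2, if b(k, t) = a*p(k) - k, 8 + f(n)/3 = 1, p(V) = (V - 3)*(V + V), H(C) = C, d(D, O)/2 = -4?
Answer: 1600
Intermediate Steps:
d(D, O) = -8 (d(D, O) = 2*(-4) = -8)
p(V) = 2*V*(-3 + V) (p(V) = (-3 + V)*(2*V) = 2*V*(-3 + V))
f(n) = -21 (f(n) = -24 + 3*1 = -24 + 3 = -21)
a = -7/4 (a = -3 + 5/4 = -7/4 ≈ -1.7500)
b(k, t) = -k - 7*k*(-3 + k)/2 (b(k, t) = -7*k*(-3 + k)/2 - k = -k - 7*k*(-3 + k)/2)
(b(H(-2), f(d(-4, -1))) - 7)**2 = ((1/2)*(-2)*(19 - 7*(-2)) - 7)**2 = ((1/2)*(-2)*(19 + 14) - 7)**2 = ((1/2)*(-2)*33 - 7)**2 = (-33 - 7)**2 = (-40)**2 = 1600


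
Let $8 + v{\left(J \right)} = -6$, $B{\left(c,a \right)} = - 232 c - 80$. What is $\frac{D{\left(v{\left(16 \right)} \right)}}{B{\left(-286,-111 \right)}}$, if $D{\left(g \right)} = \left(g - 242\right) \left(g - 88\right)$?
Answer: $\frac{816}{2071} \approx 0.39401$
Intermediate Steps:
$B{\left(c,a \right)} = -80 - 232 c$
$v{\left(J \right)} = -14$ ($v{\left(J \right)} = -8 - 6 = -14$)
$D{\left(g \right)} = \left(-242 + g\right) \left(-88 + g\right)$
$\frac{D{\left(v{\left(16 \right)} \right)}}{B{\left(-286,-111 \right)}} = \frac{21296 + \left(-14\right)^{2} - -4620}{-80 - -66352} = \frac{21296 + 196 + 4620}{-80 + 66352} = \frac{26112}{66272} = 26112 \cdot \frac{1}{66272} = \frac{816}{2071}$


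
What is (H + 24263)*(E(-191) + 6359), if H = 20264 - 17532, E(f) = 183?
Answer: 176601290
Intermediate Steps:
H = 2732
(H + 24263)*(E(-191) + 6359) = (2732 + 24263)*(183 + 6359) = 26995*6542 = 176601290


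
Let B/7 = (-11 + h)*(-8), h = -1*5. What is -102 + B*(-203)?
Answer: -181990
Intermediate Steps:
h = -5
B = 896 (B = 7*((-11 - 5)*(-8)) = 7*(-16*(-8)) = 7*128 = 896)
-102 + B*(-203) = -102 + 896*(-203) = -102 - 181888 = -181990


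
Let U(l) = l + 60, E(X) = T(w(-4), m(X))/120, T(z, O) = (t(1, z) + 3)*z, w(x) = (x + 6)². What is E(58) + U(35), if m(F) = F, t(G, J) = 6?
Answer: 953/10 ≈ 95.300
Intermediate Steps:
w(x) = (6 + x)²
T(z, O) = 9*z (T(z, O) = (6 + 3)*z = 9*z)
E(X) = 3/10 (E(X) = (9*(6 - 4)²)/120 = (9*2²)*(1/120) = (9*4)*(1/120) = 36*(1/120) = 3/10)
U(l) = 60 + l
E(58) + U(35) = 3/10 + (60 + 35) = 3/10 + 95 = 953/10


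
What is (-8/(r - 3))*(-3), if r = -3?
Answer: -4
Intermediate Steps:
(-8/(r - 3))*(-3) = (-8/(-3 - 3))*(-3) = (-8/(-6))*(-3) = -⅙*(-8)*(-3) = (4/3)*(-3) = -4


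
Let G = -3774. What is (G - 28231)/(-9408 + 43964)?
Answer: -32005/34556 ≈ -0.92618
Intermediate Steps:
(G - 28231)/(-9408 + 43964) = (-3774 - 28231)/(-9408 + 43964) = -32005/34556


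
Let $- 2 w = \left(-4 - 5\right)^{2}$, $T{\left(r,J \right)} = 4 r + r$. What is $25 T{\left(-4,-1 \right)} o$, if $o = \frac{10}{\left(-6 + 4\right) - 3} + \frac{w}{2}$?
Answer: $11125$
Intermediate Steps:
$T{\left(r,J \right)} = 5 r$
$w = - \frac{81}{2}$ ($w = - \frac{\left(-4 - 5\right)^{2}}{2} = - \frac{\left(-9\right)^{2}}{2} = \left(- \frac{1}{2}\right) 81 = - \frac{81}{2} \approx -40.5$)
$o = - \frac{89}{4}$ ($o = \frac{10}{\left(-6 + 4\right) - 3} - \frac{81}{2 \cdot 2} = \frac{10}{-2 - 3} - \frac{81}{4} = \frac{10}{-5} - \frac{81}{4} = 10 \left(- \frac{1}{5}\right) - \frac{81}{4} = -2 - \frac{81}{4} = - \frac{89}{4} \approx -22.25$)
$25 T{\left(-4,-1 \right)} o = 25 \cdot 5 \left(-4\right) \left(- \frac{89}{4}\right) = 25 \left(-20\right) \left(- \frac{89}{4}\right) = \left(-500\right) \left(- \frac{89}{4}\right) = 11125$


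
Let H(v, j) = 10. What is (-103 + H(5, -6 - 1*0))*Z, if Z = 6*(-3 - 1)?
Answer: 2232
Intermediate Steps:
Z = -24 (Z = 6*(-4) = -24)
(-103 + H(5, -6 - 1*0))*Z = (-103 + 10)*(-24) = -93*(-24) = 2232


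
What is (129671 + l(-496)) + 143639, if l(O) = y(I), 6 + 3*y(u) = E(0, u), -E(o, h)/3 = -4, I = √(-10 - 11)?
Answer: 273312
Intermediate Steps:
I = I*√21 (I = √(-21) = I*√21 ≈ 4.5826*I)
E(o, h) = 12 (E(o, h) = -3*(-4) = 12)
y(u) = 2 (y(u) = -2 + (⅓)*12 = -2 + 4 = 2)
l(O) = 2
(129671 + l(-496)) + 143639 = (129671 + 2) + 143639 = 129673 + 143639 = 273312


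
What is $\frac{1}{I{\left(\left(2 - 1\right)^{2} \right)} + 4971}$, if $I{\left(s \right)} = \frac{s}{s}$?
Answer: $\frac{1}{4972} \approx 0.00020113$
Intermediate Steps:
$I{\left(s \right)} = 1$
$\frac{1}{I{\left(\left(2 - 1\right)^{2} \right)} + 4971} = \frac{1}{1 + 4971} = \frac{1}{4972}$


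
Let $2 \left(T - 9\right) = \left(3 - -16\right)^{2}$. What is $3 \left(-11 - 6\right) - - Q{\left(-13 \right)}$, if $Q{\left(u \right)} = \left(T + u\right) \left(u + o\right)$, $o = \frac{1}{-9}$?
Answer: $- \frac{21286}{9} \approx -2365.1$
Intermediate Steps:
$o = - \frac{1}{9} \approx -0.11111$
$T = \frac{379}{2}$ ($T = 9 + \frac{\left(3 - -16\right)^{2}}{2} = 9 + \frac{\left(3 + 16\right)^{2}}{2} = 9 + \frac{19^{2}}{2} = 9 + \frac{1}{2} \cdot 361 = 9 + \frac{361}{2} = \frac{379}{2} \approx 189.5$)
$Q{\left(u \right)} = \left(- \frac{1}{9} + u\right) \left(\frac{379}{2} + u\right)$ ($Q{\left(u \right)} = \left(\frac{379}{2} + u\right) \left(u - \frac{1}{9}\right) = \left(\frac{379}{2} + u\right) \left(- \frac{1}{9} + u\right) = \left(- \frac{1}{9} + u\right) \left(\frac{379}{2} + u\right)$)
$3 \left(-11 - 6\right) - - Q{\left(-13 \right)} = 3 \left(-11 - 6\right) - - (- \frac{379}{18} + \left(-13\right)^{2} + \frac{3409}{18} \left(-13\right)) = 3 \left(-17\right) - - (- \frac{379}{18} + 169 - \frac{44317}{18}) = -51 - \left(-1\right) \left(- \frac{20827}{9}\right) = -51 - \frac{20827}{9} = - \frac{21286}{9}$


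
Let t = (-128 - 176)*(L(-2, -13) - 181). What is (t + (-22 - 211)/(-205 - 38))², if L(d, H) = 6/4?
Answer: 175834415706049/59049 ≈ 2.9778e+9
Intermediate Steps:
L(d, H) = 3/2 (L(d, H) = 6*(¼) = 3/2)
t = 54568 (t = (-128 - 176)*(3/2 - 181) = -304*(-359/2) = 54568)
(t + (-22 - 211)/(-205 - 38))² = (54568 + (-22 - 211)/(-205 - 38))² = (54568 - 233/(-243))² = (54568 - 233*(-1/243))² = (54568 + 233/243)² = (13260257/243)² = 175834415706049/59049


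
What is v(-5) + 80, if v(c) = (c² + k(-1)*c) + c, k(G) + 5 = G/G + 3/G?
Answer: 135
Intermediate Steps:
k(G) = -4 + 3/G (k(G) = -5 + (G/G + 3/G) = -5 + (1 + 3/G) = -4 + 3/G)
v(c) = c² - 6*c (v(c) = (c² + (-4 + 3/(-1))*c) + c = (c² + (-4 + 3*(-1))*c) + c = (c² + (-4 - 3)*c) + c = (c² - 7*c) + c = c² - 6*c)
v(-5) + 80 = -5*(-6 - 5) + 80 = -5*(-11) + 80 = 55 + 80 = 135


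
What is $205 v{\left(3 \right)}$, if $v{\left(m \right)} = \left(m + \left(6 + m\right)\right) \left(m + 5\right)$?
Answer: $19680$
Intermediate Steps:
$v{\left(m \right)} = \left(5 + m\right) \left(6 + 2 m\right)$ ($v{\left(m \right)} = \left(6 + 2 m\right) \left(5 + m\right) = \left(5 + m\right) \left(6 + 2 m\right)$)
$205 v{\left(3 \right)} = 205 \left(30 + 2 \cdot 3^{2} + 16 \cdot 3\right) = 205 \left(30 + 2 \cdot 9 + 48\right) = 205 \left(30 + 18 + 48\right) = 205 \cdot 96 = 19680$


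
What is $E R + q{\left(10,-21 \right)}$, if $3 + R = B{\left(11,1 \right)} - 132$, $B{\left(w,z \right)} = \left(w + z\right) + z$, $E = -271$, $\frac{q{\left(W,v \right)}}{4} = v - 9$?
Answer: $32942$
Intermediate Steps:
$q{\left(W,v \right)} = -36 + 4 v$ ($q{\left(W,v \right)} = 4 \left(v - 9\right) = 4 \left(-9 + v\right) = -36 + 4 v$)
$B{\left(w,z \right)} = w + 2 z$
$R = -122$ ($R = -3 + \left(\left(11 + 2 \cdot 1\right) - 132\right) = -3 + \left(\left(11 + 2\right) - 132\right) = -3 + \left(13 - 132\right) = -3 - 119 = -122$)
$E R + q{\left(10,-21 \right)} = \left(-271\right) \left(-122\right) + \left(-36 + 4 \left(-21\right)\right) = 33062 - 120 = 32942$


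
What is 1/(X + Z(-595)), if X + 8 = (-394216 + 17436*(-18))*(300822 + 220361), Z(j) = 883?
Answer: -1/369030918837 ≈ -2.7098e-12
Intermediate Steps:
X = -369030919720 (X = -8 + (-394216 + 17436*(-18))*(300822 + 220361) = -8 + (-394216 - 313848)*521183 = -8 - 708064*521183 = -8 - 369030919712 = -369030919720)
1/(X + Z(-595)) = 1/(-369030919720 + 883) = 1/(-369030918837) = -1/369030918837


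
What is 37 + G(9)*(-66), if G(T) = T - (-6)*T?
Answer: -4121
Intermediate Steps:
G(T) = 7*T (G(T) = T + 6*T = 7*T)
37 + G(9)*(-66) = 37 + (7*9)*(-66) = 37 + 63*(-66) = 37 - 4158 = -4121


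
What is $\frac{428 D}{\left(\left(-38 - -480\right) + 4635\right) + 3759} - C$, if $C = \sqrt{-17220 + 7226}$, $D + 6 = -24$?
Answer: $- \frac{3210}{2209} - i \sqrt{9994} \approx -1.4531 - 99.97 i$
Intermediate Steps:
$D = -30$ ($D = -6 - 24 = -30$)
$C = i \sqrt{9994}$ ($C = \sqrt{-9994} = i \sqrt{9994} \approx 99.97 i$)
$\frac{428 D}{\left(\left(-38 - -480\right) + 4635\right) + 3759} - C = \frac{428 \left(-30\right)}{\left(\left(-38 - -480\right) + 4635\right) + 3759} - i \sqrt{9994} = - \frac{12840}{\left(\left(-38 + 480\right) + 4635\right) + 3759} - i \sqrt{9994} = - \frac{12840}{\left(442 + 4635\right) + 3759} - i \sqrt{9994} = - \frac{12840}{5077 + 3759} - i \sqrt{9994} = - \frac{12840}{8836} - i \sqrt{9994} = \left(-12840\right) \frac{1}{8836} - i \sqrt{9994} = - \frac{3210}{2209} - i \sqrt{9994}$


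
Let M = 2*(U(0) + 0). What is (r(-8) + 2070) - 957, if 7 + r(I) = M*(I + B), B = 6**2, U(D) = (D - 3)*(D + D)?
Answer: 1106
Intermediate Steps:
U(D) = 2*D*(-3 + D) (U(D) = (-3 + D)*(2*D) = 2*D*(-3 + D))
B = 36
M = 0 (M = 2*(2*0*(-3 + 0) + 0) = 2*(2*0*(-3) + 0) = 2*(0 + 0) = 2*0 = 0)
r(I) = -7 (r(I) = -7 + 0*(I + 36) = -7 + 0*(36 + I) = -7 + 0 = -7)
(r(-8) + 2070) - 957 = (-7 + 2070) - 957 = 2063 - 957 = 1106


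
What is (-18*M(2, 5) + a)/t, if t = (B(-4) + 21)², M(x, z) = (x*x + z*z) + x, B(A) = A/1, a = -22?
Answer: -580/289 ≈ -2.0069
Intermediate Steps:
B(A) = A (B(A) = A*1 = A)
M(x, z) = x + x² + z² (M(x, z) = (x² + z²) + x = x + x² + z²)
t = 289 (t = (-4 + 21)² = 17² = 289)
(-18*M(2, 5) + a)/t = (-18*(2 + 2² + 5²) - 22)/289 = (-18*(2 + 4 + 25) - 22)*(1/289) = (-18*31 - 22)*(1/289) = (-558 - 22)*(1/289) = -580*1/289 = -580/289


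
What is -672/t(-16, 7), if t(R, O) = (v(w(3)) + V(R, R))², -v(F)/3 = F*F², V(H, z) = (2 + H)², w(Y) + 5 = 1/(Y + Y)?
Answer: -3483648/1482327001 ≈ -0.0023501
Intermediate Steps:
w(Y) = -5 + 1/(2*Y) (w(Y) = -5 + 1/(Y + Y) = -5 + 1/(2*Y))
v(F) = -3*F³ (v(F) = -3*F*F² = -3*F³)
t(R, O) = (24389/72 + (2 + R)²)² (t(R, O) = (-3*(-5 + (½)/3)³ + (2 + R)²)² = (-3*(-5 + (½)*(⅓))³ + (2 + R)²)² = (-3*(-5 + ⅙)³ + (2 + R)²)² = (-3*(-29/6)³ + (2 + R)²)² = (-3*(-24389/216) + (2 + R)²)² = (24389/72 + (2 + R)²)²)
-672/t(-16, 7) = -672*5184/(24389 + 72*(2 - 16)²)² = -672*5184/(24389 + 72*(-14)²)² = -672*5184/(24389 + 72*196)² = -672*5184/(24389 + 14112)² = -672/((1/5184)*38501²) = -672/((1/5184)*1482327001) = -672/1482327001/5184 = -672*5184/1482327001 = -3483648/1482327001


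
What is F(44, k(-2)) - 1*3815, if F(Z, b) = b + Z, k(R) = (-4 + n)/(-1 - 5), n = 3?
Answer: -22625/6 ≈ -3770.8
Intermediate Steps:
k(R) = ⅙ (k(R) = (-4 + 3)/(-1 - 5) = -1/(-6) = -1*(-⅙) = ⅙)
F(Z, b) = Z + b
F(44, k(-2)) - 1*3815 = (44 + ⅙) - 1*3815 = 265/6 - 3815 = -22625/6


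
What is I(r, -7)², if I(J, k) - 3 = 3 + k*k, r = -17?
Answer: 3025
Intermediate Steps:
I(J, k) = 6 + k² (I(J, k) = 3 + (3 + k*k) = 3 + (3 + k²) = 6 + k²)
I(r, -7)² = (6 + (-7)²)² = (6 + 49)² = 55² = 3025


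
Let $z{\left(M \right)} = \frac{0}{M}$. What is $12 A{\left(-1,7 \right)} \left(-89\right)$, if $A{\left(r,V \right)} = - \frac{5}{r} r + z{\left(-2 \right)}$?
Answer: $5340$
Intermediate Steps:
$z{\left(M \right)} = 0$
$A{\left(r,V \right)} = -5$ ($A{\left(r,V \right)} = - \frac{5}{r} r + 0 = -5 + 0 = -5$)
$12 A{\left(-1,7 \right)} \left(-89\right) = 12 \left(-5\right) \left(-89\right) = \left(-60\right) \left(-89\right) = 5340$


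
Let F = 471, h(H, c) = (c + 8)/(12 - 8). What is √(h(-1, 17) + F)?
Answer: √1909/2 ≈ 21.846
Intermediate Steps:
h(H, c) = 2 + c/4 (h(H, c) = (8 + c)/4 = (8 + c)*(¼) = 2 + c/4)
√(h(-1, 17) + F) = √((2 + (¼)*17) + 471) = √((2 + 17/4) + 471) = √(25/4 + 471) = √(1909/4) = √1909/2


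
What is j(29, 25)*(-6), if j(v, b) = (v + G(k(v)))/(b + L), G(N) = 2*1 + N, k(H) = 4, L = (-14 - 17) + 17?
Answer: -210/11 ≈ -19.091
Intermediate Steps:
L = -14 (L = -31 + 17 = -14)
G(N) = 2 + N
j(v, b) = (6 + v)/(-14 + b) (j(v, b) = (v + (2 + 4))/(b - 14) = (v + 6)/(-14 + b) = (6 + v)/(-14 + b))
j(29, 25)*(-6) = ((6 + 29)/(-14 + 25))*(-6) = (35/11)*(-6) = -210/11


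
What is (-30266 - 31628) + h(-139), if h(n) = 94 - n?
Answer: -61661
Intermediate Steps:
(-30266 - 31628) + h(-139) = (-30266 - 31628) + (94 - 1*(-139)) = -61894 + (94 + 139) = -61894 + 233 = -61661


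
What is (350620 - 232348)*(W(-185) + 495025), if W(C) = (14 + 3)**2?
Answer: 58581777408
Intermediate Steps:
W(C) = 289 (W(C) = 17**2 = 289)
(350620 - 232348)*(W(-185) + 495025) = (350620 - 232348)*(289 + 495025) = 118272*495314 = 58581777408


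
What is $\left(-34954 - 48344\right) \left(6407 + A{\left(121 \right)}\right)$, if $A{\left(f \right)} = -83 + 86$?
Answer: $-533940180$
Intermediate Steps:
$A{\left(f \right)} = 3$
$\left(-34954 - 48344\right) \left(6407 + A{\left(121 \right)}\right) = \left(-34954 - 48344\right) \left(6407 + 3\right) = \left(-83298\right) 6410 = -533940180$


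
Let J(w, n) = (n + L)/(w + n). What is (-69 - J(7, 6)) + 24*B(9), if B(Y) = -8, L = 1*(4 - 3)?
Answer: -3400/13 ≈ -261.54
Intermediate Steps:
L = 1 (L = 1*1 = 1)
J(w, n) = (1 + n)/(n + w) (J(w, n) = (n + 1)/(w + n) = (1 + n)/(n + w))
(-69 - J(7, 6)) + 24*B(9) = (-69 - (1 + 6)/(6 + 7)) + 24*(-8) = (-69 - 7/13) - 192 = -904/13 - 192 = -3400/13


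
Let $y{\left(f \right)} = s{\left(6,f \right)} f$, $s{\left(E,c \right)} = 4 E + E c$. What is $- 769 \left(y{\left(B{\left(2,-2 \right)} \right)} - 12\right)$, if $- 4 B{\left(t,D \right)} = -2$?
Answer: $- \frac{2307}{2} \approx -1153.5$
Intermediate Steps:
$B{\left(t,D \right)} = \frac{1}{2}$ ($B{\left(t,D \right)} = \left(- \frac{1}{4}\right) \left(-2\right) = \frac{1}{2}$)
$y{\left(f \right)} = f \left(24 + 6 f\right)$ ($y{\left(f \right)} = 6 \left(4 + f\right) f = \left(24 + 6 f\right) f = f \left(24 + 6 f\right)$)
$- 769 \left(y{\left(B{\left(2,-2 \right)} \right)} - 12\right) = - 769 \left(6 \cdot \frac{1}{2} \left(4 + \frac{1}{2}\right) - 12\right) = - 769 \left(6 \cdot \frac{1}{2} \cdot \frac{9}{2} - 12\right) = - 769 \left(\frac{27}{2} - 12\right) = \left(-769\right) \frac{3}{2} = - \frac{2307}{2}$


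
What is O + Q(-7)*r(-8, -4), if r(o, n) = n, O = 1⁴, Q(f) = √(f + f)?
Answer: 1 - 4*I*√14 ≈ 1.0 - 14.967*I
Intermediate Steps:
Q(f) = √2*√f (Q(f) = √(2*f) = √2*√f)
O = 1
O + Q(-7)*r(-8, -4) = 1 + (√2*√(-7))*(-4) = 1 + (√2*(I*√7))*(-4) = 1 + (I*√14)*(-4) = 1 - 4*I*√14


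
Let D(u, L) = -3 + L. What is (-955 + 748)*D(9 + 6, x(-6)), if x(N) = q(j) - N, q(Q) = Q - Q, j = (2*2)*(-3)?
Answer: -621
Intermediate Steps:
j = -12 (j = 4*(-3) = -12)
q(Q) = 0
x(N) = -N (x(N) = 0 - N = -N)
(-955 + 748)*D(9 + 6, x(-6)) = (-955 + 748)*(-3 - 1*(-6)) = -207*(-3 + 6) = -207*3 = -621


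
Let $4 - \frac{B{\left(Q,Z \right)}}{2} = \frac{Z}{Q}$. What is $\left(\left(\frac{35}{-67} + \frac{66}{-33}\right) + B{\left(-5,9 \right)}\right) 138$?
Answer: $\frac{419658}{335} \approx 1252.7$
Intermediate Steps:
$B{\left(Q,Z \right)} = 8 - \frac{2 Z}{Q}$ ($B{\left(Q,Z \right)} = 8 - 2 \frac{Z}{Q} = 8 - \frac{2 Z}{Q}$)
$\left(\left(\frac{35}{-67} + \frac{66}{-33}\right) + B{\left(-5,9 \right)}\right) 138 = \left(\left(\frac{35}{-67} + \frac{66}{-33}\right) + \left(8 - \frac{18}{-5}\right)\right) 138 = \left(\left(35 \left(- \frac{1}{67}\right) + 66 \left(- \frac{1}{33}\right)\right) + \left(8 - 18 \left(- \frac{1}{5}\right)\right)\right) 138 = \left(\left(- \frac{35}{67} - 2\right) + \left(8 + \frac{18}{5}\right)\right) 138 = \left(- \frac{169}{67} + \frac{58}{5}\right) 138 = \frac{3041}{335} \cdot 138 = \frac{419658}{335}$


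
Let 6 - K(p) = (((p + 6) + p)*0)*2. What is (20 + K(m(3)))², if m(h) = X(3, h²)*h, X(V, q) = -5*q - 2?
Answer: 676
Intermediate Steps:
X(V, q) = -2 - 5*q
m(h) = h*(-2 - 5*h²) (m(h) = (-2 - 5*h²)*h = h*(-2 - 5*h²))
K(p) = 6 (K(p) = 6 - ((p + 6) + p)*0*2 = 6 - ((6 + p) + p)*0*2 = 6 - (6 + 2*p)*0*2 = 6 - 0*2 = 6 - 1*0 = 6 + 0 = 6)
(20 + K(m(3)))² = (20 + 6)² = 26² = 676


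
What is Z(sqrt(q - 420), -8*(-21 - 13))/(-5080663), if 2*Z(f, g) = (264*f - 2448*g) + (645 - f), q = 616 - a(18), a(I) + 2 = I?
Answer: 665211/10161326 - 789*sqrt(5)/5080663 ≈ 0.065118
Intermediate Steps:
a(I) = -2 + I
q = 600 (q = 616 - (-2 + 18) = 616 - 1*16 = 616 - 16 = 600)
Z(f, g) = 645/2 - 1224*g + 263*f/2 (Z(f, g) = ((264*f - 2448*g) + (645 - f))/2 = ((-2448*g + 264*f) + (645 - f))/2 = (645 - 2448*g + 263*f)/2 = 645/2 - 1224*g + 263*f/2)
Z(sqrt(q - 420), -8*(-21 - 13))/(-5080663) = (645/2 - (-9792)*(-21 - 13) + 263*sqrt(600 - 420)/2)/(-5080663) = (645/2 - (-9792)*(-34) + 263*sqrt(180)/2)*(-1/5080663) = (645/2 - 1224*272 + 263*(6*sqrt(5))/2)*(-1/5080663) = (645/2 - 332928 + 789*sqrt(5))*(-1/5080663) = (-665211/2 + 789*sqrt(5))*(-1/5080663) = 665211/10161326 - 789*sqrt(5)/5080663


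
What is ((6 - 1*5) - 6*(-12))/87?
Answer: 73/87 ≈ 0.83908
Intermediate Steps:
((6 - 1*5) - 6*(-12))/87 = ((6 - 5) + 72)*(1/87) = (1 + 72)*(1/87) = 73*(1/87) = 73/87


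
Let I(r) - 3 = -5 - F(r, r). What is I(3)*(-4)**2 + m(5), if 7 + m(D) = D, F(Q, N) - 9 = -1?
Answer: -162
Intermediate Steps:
F(Q, N) = 8 (F(Q, N) = 9 - 1 = 8)
I(r) = -10 (I(r) = 3 + (-5 - 1*8) = 3 + (-5 - 8) = 3 - 13 = -10)
m(D) = -7 + D
I(3)*(-4)**2 + m(5) = -10*(-4)**2 + (-7 + 5) = -10*16 - 2 = -160 - 2 = -162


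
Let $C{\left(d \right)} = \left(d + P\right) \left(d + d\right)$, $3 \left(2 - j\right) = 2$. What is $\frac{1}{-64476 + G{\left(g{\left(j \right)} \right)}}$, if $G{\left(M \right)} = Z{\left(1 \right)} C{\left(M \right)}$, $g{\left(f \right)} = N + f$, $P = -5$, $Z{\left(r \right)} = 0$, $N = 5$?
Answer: $- \frac{1}{64476} \approx -1.551 \cdot 10^{-5}$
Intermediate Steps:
$j = \frac{4}{3}$ ($j = 2 - \frac{2}{3} = \frac{4}{3} \approx 1.3333$)
$g{\left(f \right)} = 5 + f$
$C{\left(d \right)} = 2 d \left(-5 + d\right)$ ($C{\left(d \right)} = \left(d - 5\right) \left(d + d\right) = \left(-5 + d\right) 2 d = 2 d \left(-5 + d\right)$)
$G{\left(M \right)} = 0$ ($G{\left(M \right)} = 0 \cdot 2 M \left(-5 + M\right) = 0$)
$\frac{1}{-64476 + G{\left(g{\left(j \right)} \right)}} = \frac{1}{-64476 + 0} = \frac{1}{-64476} = - \frac{1}{64476}$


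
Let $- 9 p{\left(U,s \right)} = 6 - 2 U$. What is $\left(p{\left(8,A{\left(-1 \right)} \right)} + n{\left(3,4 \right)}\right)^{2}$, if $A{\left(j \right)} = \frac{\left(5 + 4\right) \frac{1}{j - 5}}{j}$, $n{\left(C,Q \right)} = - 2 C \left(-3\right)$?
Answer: $\frac{29584}{81} \approx 365.23$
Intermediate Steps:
$n{\left(C,Q \right)} = 6 C$
$A{\left(j \right)} = \frac{9}{j \left(-5 + j\right)}$ ($A{\left(j \right)} = \frac{9 \frac{1}{-5 + j}}{j} = \frac{9}{j \left(-5 + j\right)}$)
$p{\left(U,s \right)} = - \frac{2}{3} + \frac{2 U}{9}$ ($p{\left(U,s \right)} = - \frac{6 - 2 U}{9} = - \frac{2}{3} + \frac{2 U}{9}$)
$\left(p{\left(8,A{\left(-1 \right)} \right)} + n{\left(3,4 \right)}\right)^{2} = \left(\left(- \frac{2}{3} + \frac{2}{9} \cdot 8\right) + 6 \cdot 3\right)^{2} = \left(\left(- \frac{2}{3} + \frac{16}{9}\right) + 18\right)^{2} = \left(\frac{10}{9} + 18\right)^{2} = \left(\frac{172}{9}\right)^{2} = \frac{29584}{81}$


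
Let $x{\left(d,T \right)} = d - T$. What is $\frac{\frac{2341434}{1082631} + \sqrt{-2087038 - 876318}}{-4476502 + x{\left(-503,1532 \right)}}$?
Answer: $- \frac{14726}{30494358433} - \frac{2 i \sqrt{740839}}{4478537} \approx -4.8291 \cdot 10^{-7} - 0.00038438 i$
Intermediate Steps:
$\frac{\frac{2341434}{1082631} + \sqrt{-2087038 - 876318}}{-4476502 + x{\left(-503,1532 \right)}} = \frac{\frac{2341434}{1082631} + \sqrt{-2087038 - 876318}}{-4476502 - 2035} = \frac{2341434 \cdot \frac{1}{1082631} + \sqrt{-2963356}}{-4476502 - 2035} = \frac{\frac{14726}{6809} + 2 i \sqrt{740839}}{-4476502 - 2035} = \frac{\frac{14726}{6809} + 2 i \sqrt{740839}}{-4478537} = \left(\frac{14726}{6809} + 2 i \sqrt{740839}\right) \left(- \frac{1}{4478537}\right) = - \frac{14726}{30494358433} - \frac{2 i \sqrt{740839}}{4478537}$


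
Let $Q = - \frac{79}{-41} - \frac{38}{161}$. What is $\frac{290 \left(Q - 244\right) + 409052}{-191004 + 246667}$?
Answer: $\frac{2236302182}{367431463} \approx 6.0863$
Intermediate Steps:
$Q = \frac{11161}{6601}$ ($Q = \left(-79\right) \left(- \frac{1}{41}\right) - \frac{38}{161} = \frac{79}{41} - \frac{38}{161} = \frac{11161}{6601} \approx 1.6908$)
$\frac{290 \left(Q - 244\right) + 409052}{-191004 + 246667} = \frac{290 \left(\frac{11161}{6601} - 244\right) + 409052}{-191004 + 246667} = \frac{290 \left(- \frac{1599483}{6601}\right) + 409052}{55663} = \left(- \frac{463850070}{6601} + 409052\right) \frac{1}{55663} = \frac{2236302182}{6601} \cdot \frac{1}{55663} = \frac{2236302182}{367431463}$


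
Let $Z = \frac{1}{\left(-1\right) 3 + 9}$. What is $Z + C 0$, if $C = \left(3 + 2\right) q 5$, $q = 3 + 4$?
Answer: $\frac{1}{6} \approx 0.16667$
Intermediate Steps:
$q = 7$
$Z = \frac{1}{6}$ ($Z = \frac{1}{-3 + 9} = \frac{1}{6} \approx 0.16667$)
$C = 175$ ($C = \left(3 + 2\right) 7 \cdot 5 = 5 \cdot 7 \cdot 5 = 35 \cdot 5 = 175$)
$Z + C 0 = \frac{1}{6} + 175 \cdot 0 = \frac{1}{6} + 0 = \frac{1}{6}$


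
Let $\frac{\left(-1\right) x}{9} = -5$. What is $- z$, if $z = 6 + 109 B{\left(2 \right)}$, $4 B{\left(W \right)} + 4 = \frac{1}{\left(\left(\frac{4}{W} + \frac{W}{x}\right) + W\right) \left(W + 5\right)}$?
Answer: $\frac{519983}{5096} \approx 102.04$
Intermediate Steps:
$x = 45$ ($x = \left(-9\right) \left(-5\right) = 45$)
$B{\left(W \right)} = -1 + \frac{1}{4 \left(5 + W\right) \left(\frac{4}{W} + \frac{46 W}{45}\right)}$ ($B{\left(W \right)} = -1 + \frac{1}{4 \left(\left(\frac{4}{W} + \frac{W}{45}\right) + W\right) \left(W + 5\right)} = -1 + \frac{1}{4 \left(\left(\frac{4}{W} + W \frac{1}{45}\right) + W\right) \left(5 + W\right)} = -1 + \frac{1}{4 \left(\left(\frac{4}{W} + \frac{W}{45}\right) + W\right) \left(5 + W\right)} = -1 + \frac{1}{4 \left(\frac{4}{W} + \frac{46 W}{45}\right) \left(5 + W\right)} = -1 + \frac{1}{4 \left(5 + W\right) \left(\frac{4}{W} + \frac{46 W}{45}\right)}$)
$z = - \frac{519983}{5096}$ ($z = 6 + 109 \frac{-3600 - 920 \cdot 2^{2} - 1350 - 184 \cdot 2^{3}}{8 \left(450 + 23 \cdot 2^{3} + 90 \cdot 2 + 115 \cdot 2^{2}\right)} = 6 + 109 \frac{-3600 - 3680 - 1350 - 1472}{8 \left(450 + 23 \cdot 8 + 180 + 115 \cdot 4\right)} = 6 + 109 \frac{-3600 - 3680 - 1350 - 1472}{8 \left(450 + 184 + 180 + 460\right)} = 6 + 109 \cdot \frac{1}{8} \cdot \frac{1}{1274} \left(-10102\right) = 6 + 109 \left(- \frac{5051}{5096}\right) = 6 - \frac{550559}{5096} = - \frac{519983}{5096} \approx -102.04$)
$- z = \left(-1\right) \left(- \frac{519983}{5096}\right) = \frac{519983}{5096}$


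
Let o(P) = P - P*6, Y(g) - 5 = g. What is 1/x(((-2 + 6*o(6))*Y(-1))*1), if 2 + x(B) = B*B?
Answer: 1/529982 ≈ 1.8869e-6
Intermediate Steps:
Y(g) = 5 + g
o(P) = -5*P (o(P) = P - 6*P = -5*P)
x(B) = -2 + B² (x(B) = -2 + B*B = -2 + B²)
1/x(((-2 + 6*o(6))*Y(-1))*1) = 1/(-2 + (((-2 + 6*(-5*6))*(5 - 1))*1)²) = 1/(-2 + (((-2 + 6*(-30))*4)*1)²) = 1/(-2 + (((-2 - 180)*4)*1)²) = 1/(-2 + (-182*4*1)²) = 1/(-2 + (-728*1)²) = 1/(-2 + (-728)²) = 1/(-2 + 529984) = 1/529982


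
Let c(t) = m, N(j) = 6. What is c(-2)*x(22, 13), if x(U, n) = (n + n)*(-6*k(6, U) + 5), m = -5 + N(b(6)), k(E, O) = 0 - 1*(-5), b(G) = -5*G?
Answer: -650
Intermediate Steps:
k(E, O) = 5 (k(E, O) = 0 + 5 = 5)
m = 1 (m = -5 + 6 = 1)
c(t) = 1
x(U, n) = -50*n (x(U, n) = (n + n)*(-6*5 + 5) = (2*n)*(-30 + 5) = (2*n)*(-25) = -50*n)
c(-2)*x(22, 13) = 1*(-50*13) = 1*(-650) = -650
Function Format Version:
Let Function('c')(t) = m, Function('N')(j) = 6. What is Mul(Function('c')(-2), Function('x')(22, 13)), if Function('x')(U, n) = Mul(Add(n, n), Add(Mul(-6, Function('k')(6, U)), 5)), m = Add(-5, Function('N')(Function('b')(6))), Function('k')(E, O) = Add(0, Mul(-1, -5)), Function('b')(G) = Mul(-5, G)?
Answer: -650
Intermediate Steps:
Function('k')(E, O) = 5 (Function('k')(E, O) = Add(0, 5) = 5)
m = 1 (m = Add(-5, 6) = 1)
Function('c')(t) = 1
Function('x')(U, n) = Mul(-50, n) (Function('x')(U, n) = Mul(Add(n, n), Add(Mul(-6, 5), 5)) = Mul(Mul(2, n), Add(-30, 5)) = Mul(Mul(2, n), -25) = Mul(-50, n))
Mul(Function('c')(-2), Function('x')(22, 13)) = Mul(1, Mul(-50, 13)) = Mul(1, -650) = -650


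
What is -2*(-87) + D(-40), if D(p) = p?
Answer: 134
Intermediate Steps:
-2*(-87) + D(-40) = -2*(-87) - 40 = 174 - 40 = 134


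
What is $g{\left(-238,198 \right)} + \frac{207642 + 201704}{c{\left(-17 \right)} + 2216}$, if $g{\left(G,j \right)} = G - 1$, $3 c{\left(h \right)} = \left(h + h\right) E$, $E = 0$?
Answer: $- \frac{60139}{1108} \approx -54.277$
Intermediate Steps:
$c{\left(h \right)} = 0$ ($c{\left(h \right)} = \frac{\left(h + h\right) 0}{3} = \frac{2 h 0}{3} = \frac{1}{3} \cdot 0 = 0$)
$g{\left(G,j \right)} = -1 + G$ ($g{\left(G,j \right)} = G - 1 = -1 + G$)
$g{\left(-238,198 \right)} + \frac{207642 + 201704}{c{\left(-17 \right)} + 2216} = \left(-1 - 238\right) + \frac{207642 + 201704}{0 + 2216} = -239 + \frac{409346}{2216} = -239 + 409346 \cdot \frac{1}{2216} = -239 + \frac{204673}{1108} = - \frac{60139}{1108}$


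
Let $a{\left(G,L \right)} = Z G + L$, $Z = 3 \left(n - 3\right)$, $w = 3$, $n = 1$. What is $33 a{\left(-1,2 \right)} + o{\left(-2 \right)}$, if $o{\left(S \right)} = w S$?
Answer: $258$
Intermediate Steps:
$Z = -6$ ($Z = 3 \left(1 - 3\right) = 3 \left(-2\right) = -6$)
$o{\left(S \right)} = 3 S$
$a{\left(G,L \right)} = L - 6 G$ ($a{\left(G,L \right)} = - 6 G + L = L - 6 G$)
$33 a{\left(-1,2 \right)} + o{\left(-2 \right)} = 33 \left(2 - -6\right) + 3 \left(-2\right) = 33 \left(2 + 6\right) - 6 = 33 \cdot 8 - 6 = 264 - 6 = 258$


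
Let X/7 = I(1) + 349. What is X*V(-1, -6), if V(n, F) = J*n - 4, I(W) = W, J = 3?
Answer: -17150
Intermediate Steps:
V(n, F) = -4 + 3*n (V(n, F) = 3*n - 4 = -4 + 3*n)
X = 2450 (X = 7*(1 + 349) = 7*350 = 2450)
X*V(-1, -6) = 2450*(-4 + 3*(-1)) = 2450*(-4 - 3) = 2450*(-7) = -17150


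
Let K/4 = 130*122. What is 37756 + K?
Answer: 101196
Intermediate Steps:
K = 63440 (K = 4*(130*122) = 4*15860 = 63440)
37756 + K = 37756 + 63440 = 101196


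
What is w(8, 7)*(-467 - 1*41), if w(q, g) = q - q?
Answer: 0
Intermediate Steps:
w(q, g) = 0
w(8, 7)*(-467 - 1*41) = 0*(-467 - 1*41) = 0*(-467 - 41) = 0*(-508) = 0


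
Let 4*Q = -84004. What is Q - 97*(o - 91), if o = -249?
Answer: 11979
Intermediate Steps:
Q = -21001 (Q = (¼)*(-84004) = -21001)
Q - 97*(o - 91) = -21001 - 97*(-249 - 91) = -21001 - 97*(-340) = -21001 + 32980 = 11979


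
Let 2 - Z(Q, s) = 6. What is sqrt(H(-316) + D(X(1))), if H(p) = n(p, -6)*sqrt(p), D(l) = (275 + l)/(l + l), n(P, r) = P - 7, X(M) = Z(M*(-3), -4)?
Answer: sqrt(-542 - 10336*I*sqrt(79))/4 ≈ 53.423 - 53.739*I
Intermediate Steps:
Z(Q, s) = -4 (Z(Q, s) = 2 - 1*6 = 2 - 6 = -4)
X(M) = -4
n(P, r) = -7 + P
D(l) = (275 + l)/(2*l) (D(l) = (275 + l)/((2*l)) = (275 + l)*(1/(2*l)) = (275 + l)/(2*l))
H(p) = sqrt(p)*(-7 + p) (H(p) = (-7 + p)*sqrt(p) = sqrt(p)*(-7 + p))
sqrt(H(-316) + D(X(1))) = sqrt(sqrt(-316)*(-7 - 316) + (1/2)*(275 - 4)/(-4)) = sqrt((2*I*sqrt(79))*(-323) + (1/2)*(-1/4)*271) = sqrt(-646*I*sqrt(79) - 271/8) = sqrt(-271/8 - 646*I*sqrt(79))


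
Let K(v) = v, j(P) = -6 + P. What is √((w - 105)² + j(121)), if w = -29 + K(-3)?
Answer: 2*√4721 ≈ 137.42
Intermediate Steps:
w = -32 (w = -29 - 3 = -32)
√((w - 105)² + j(121)) = √((-32 - 105)² + (-6 + 121)) = √((-137)² + 115) = √(18769 + 115) = √18884 = 2*√4721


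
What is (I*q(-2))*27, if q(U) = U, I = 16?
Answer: -864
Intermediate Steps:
(I*q(-2))*27 = (16*(-2))*27 = -32*27 = -864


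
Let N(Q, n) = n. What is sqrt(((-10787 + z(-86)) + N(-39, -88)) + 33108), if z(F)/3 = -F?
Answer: 21*sqrt(51) ≈ 149.97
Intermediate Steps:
z(F) = -3*F (z(F) = 3*(-F) = -3*F)
sqrt(((-10787 + z(-86)) + N(-39, -88)) + 33108) = sqrt(((-10787 - 3*(-86)) - 88) + 33108) = sqrt(((-10787 + 258) - 88) + 33108) = sqrt((-10529 - 88) + 33108) = sqrt(-10617 + 33108) = sqrt(22491) = 21*sqrt(51)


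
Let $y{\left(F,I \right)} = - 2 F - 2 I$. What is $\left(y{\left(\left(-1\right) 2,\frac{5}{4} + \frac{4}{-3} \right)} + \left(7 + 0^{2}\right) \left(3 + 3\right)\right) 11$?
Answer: $\frac{3047}{6} \approx 507.83$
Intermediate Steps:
$\left(y{\left(\left(-1\right) 2,\frac{5}{4} + \frac{4}{-3} \right)} + \left(7 + 0^{2}\right) \left(3 + 3\right)\right) 11 = \left(\left(- 2 \left(\left(-1\right) 2\right) - 2 \left(\frac{5}{4} + \frac{4}{-3}\right)\right) + \left(7 + 0^{2}\right) \left(3 + 3\right)\right) 11 = \left(\left(\left(-2\right) \left(-2\right) - 2 \left(5 \cdot \frac{1}{4} + 4 \left(- \frac{1}{3}\right)\right)\right) + \left(7 + 0\right) 6\right) 11 = \left(\left(4 - 2 \left(\frac{5}{4} - \frac{4}{3}\right)\right) + 7 \cdot 6\right) 11 = \left(\left(4 - - \frac{1}{6}\right) + 42\right) 11 = \left(\left(4 + \frac{1}{6}\right) + 42\right) 11 = \left(\frac{25}{6} + 42\right) 11 = \frac{277}{6} \cdot 11 = \frac{3047}{6}$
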